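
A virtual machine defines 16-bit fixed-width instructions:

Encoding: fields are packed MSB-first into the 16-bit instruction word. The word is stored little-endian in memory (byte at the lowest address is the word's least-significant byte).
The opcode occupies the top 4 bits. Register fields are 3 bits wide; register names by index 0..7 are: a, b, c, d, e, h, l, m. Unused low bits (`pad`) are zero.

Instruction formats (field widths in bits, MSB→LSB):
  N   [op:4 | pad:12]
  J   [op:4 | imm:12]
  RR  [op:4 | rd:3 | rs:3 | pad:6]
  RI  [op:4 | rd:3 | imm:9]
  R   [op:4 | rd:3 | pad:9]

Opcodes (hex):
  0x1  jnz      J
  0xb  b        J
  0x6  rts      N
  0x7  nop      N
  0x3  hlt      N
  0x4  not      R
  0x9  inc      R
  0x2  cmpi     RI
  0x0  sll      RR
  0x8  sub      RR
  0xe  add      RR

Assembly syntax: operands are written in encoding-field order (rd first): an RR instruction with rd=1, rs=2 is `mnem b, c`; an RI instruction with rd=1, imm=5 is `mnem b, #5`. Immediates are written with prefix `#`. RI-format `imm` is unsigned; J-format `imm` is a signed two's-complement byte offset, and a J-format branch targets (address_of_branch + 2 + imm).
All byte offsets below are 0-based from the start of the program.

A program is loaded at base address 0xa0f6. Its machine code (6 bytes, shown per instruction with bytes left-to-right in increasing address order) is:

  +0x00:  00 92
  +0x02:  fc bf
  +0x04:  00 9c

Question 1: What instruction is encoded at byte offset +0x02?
b #-4

off 0x02: read fc bf as little → 0xbffc
  opcode bits[15:12]=0xb: b/J
  imm@[11:0]=0xffc (s12→-4) ⇒ #-4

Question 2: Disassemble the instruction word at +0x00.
off 0x00: read 00 92 as little → 0x9200
  opcode bits[15:12]=0x9: inc/R
  [11:9] rd=1 = b

inc b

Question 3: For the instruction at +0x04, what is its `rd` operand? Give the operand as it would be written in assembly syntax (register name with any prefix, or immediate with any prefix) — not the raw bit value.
[04] 00 9c → 0x9c00
  op=0x9c00>>12=0x9 ⇒ inc (R)
  [11:9] rd=6 = l

l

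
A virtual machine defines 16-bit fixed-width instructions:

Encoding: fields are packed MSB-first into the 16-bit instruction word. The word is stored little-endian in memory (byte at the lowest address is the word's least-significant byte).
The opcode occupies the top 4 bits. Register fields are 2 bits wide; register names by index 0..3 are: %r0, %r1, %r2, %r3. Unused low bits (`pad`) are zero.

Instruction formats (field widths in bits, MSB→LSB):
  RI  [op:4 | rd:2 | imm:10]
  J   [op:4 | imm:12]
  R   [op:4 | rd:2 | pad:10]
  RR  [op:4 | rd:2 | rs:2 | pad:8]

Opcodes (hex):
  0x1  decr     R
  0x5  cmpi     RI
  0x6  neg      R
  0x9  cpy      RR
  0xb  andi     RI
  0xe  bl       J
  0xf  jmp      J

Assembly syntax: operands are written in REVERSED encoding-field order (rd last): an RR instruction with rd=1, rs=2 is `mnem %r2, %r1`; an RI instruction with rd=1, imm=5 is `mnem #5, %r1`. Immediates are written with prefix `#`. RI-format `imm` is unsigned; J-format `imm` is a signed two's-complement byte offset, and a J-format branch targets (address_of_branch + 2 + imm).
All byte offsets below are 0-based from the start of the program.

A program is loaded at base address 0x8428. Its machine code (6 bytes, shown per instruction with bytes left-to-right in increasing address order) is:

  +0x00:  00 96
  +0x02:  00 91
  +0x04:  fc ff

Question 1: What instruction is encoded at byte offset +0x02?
[02] 00 91 → 0x9100
  top 4b → 0x9 → cpy [RR]
  rd@[11:10]=0x0 ⇒ %r0
  rs@[9:8]=0x1 ⇒ %r1

cpy %r1, %r0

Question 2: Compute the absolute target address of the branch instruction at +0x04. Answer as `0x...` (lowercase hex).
0x842a

+0x04: fc ff ⇒ word 0xfffc (little)
  top 4b → 0xf → jmp [J]
  imm@[11:0]=0xffc (s12→-4) ⇒ #-4
  target = base 0x8428 + off 0x04 + 2 + imm -4 = 0x842a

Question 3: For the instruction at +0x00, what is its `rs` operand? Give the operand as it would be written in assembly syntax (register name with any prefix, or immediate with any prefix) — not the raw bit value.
%r2

@+00  little-endian(00 96) = 0x9600
  top 4b → 0x9 → cpy [RR]
  [11:10] rd=1 = %r1
  [9:8] rs=2 = %r2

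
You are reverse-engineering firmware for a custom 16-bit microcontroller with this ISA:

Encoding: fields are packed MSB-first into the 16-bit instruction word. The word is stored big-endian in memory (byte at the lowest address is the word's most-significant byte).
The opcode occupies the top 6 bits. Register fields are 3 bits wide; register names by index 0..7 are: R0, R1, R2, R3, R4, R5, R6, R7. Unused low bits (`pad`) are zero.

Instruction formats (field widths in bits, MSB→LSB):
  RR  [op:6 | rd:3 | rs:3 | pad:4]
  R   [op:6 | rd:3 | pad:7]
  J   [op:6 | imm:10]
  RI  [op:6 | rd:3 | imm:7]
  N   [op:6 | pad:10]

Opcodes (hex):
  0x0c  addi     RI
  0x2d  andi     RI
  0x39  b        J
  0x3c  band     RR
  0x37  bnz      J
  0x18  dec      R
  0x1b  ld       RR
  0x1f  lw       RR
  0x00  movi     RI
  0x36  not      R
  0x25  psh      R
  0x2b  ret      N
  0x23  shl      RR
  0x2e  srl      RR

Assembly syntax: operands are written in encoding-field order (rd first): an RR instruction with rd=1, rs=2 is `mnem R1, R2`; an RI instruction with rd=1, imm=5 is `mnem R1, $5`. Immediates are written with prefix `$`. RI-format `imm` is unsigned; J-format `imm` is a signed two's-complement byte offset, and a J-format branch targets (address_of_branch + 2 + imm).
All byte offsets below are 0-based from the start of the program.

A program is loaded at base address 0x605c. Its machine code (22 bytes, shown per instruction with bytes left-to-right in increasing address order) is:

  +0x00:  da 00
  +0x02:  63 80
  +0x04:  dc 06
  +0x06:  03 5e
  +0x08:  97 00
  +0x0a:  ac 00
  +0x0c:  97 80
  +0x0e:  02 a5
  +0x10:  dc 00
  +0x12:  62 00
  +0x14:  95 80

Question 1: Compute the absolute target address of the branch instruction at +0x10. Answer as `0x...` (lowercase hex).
0x606e

off 0x10: read dc 00 as big → 0xdc00
  opcode bits[15:10]=0x37: bnz/J
  imm@[9:0]=0x0 ⇒ $0
  target = base 0x605c + off 0x10 + 2 + imm 0 = 0x606e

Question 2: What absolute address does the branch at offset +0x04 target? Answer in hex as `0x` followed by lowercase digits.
0x6068

+0x04: dc 06 ⇒ word 0xdc06 (big)
  opcode bits[15:10]=0x37: bnz/J
  [9:0] imm=6 = $6
  target = base 0x605c + off 0x04 + 2 + imm 6 = 0x6068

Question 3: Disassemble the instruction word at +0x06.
[06] 03 5e → 0x035e
  op=0x035e>>10=0x0 ⇒ movi (RI)
  rd: (w>>7)&0x7=0x6 → R6
  imm: (w>>0)&0x7f=0x5e → $94

movi R6, $94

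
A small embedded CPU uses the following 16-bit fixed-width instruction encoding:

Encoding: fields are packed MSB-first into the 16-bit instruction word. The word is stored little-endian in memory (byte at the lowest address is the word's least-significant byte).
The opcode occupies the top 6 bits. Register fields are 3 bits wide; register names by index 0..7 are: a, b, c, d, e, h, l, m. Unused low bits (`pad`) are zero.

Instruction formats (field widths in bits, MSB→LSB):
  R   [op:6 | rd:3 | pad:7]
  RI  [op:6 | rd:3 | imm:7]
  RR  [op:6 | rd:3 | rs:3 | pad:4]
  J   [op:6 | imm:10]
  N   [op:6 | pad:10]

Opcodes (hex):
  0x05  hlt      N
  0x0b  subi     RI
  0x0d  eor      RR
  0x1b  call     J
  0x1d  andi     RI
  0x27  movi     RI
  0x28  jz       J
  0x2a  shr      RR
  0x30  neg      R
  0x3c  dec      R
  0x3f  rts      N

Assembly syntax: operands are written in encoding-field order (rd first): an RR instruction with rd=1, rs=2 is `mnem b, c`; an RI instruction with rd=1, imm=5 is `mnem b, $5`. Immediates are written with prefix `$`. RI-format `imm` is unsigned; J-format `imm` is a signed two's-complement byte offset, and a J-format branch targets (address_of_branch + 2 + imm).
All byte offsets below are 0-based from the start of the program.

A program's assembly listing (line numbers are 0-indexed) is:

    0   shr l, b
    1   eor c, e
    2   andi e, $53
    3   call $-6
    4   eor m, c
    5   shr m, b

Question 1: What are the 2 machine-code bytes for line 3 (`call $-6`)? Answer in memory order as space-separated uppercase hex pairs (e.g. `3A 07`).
line 3 (call): pack op=0x1b:6|imm=-6:10 = 0x6ffa; little→ fa 6f

FA 6F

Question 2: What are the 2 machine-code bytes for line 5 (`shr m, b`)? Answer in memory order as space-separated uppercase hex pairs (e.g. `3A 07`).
90 AB

L5: shr op=0x2a:6|rd=7:3|rs=1:3|pad=0:4 ⇒ 0xab90 ⇒ little 90 ab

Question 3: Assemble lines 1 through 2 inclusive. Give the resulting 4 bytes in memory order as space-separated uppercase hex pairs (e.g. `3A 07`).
line 1 (eor): pack op=0xd:6|rd=2:3|rs=4:3|pad=0:4 = 0x3540; little→ 40 35
line 2 (andi): pack op=0x1d:6|rd=4:3|imm=53:7 = 0x7635; little→ 35 76

40 35 35 76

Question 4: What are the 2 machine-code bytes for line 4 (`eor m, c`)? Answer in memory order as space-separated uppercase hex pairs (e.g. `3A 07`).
A0 37

4. eor fields op=0xd:6|rd=7:3|rs=2:3|pad=0:4 → word 37a0h → a0 37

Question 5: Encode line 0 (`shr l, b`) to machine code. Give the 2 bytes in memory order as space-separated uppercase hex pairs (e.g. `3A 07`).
line 0 (shr): pack op=0x2a:6|rd=6:3|rs=1:3|pad=0:4 = 0xab10; little→ 10 ab

10 AB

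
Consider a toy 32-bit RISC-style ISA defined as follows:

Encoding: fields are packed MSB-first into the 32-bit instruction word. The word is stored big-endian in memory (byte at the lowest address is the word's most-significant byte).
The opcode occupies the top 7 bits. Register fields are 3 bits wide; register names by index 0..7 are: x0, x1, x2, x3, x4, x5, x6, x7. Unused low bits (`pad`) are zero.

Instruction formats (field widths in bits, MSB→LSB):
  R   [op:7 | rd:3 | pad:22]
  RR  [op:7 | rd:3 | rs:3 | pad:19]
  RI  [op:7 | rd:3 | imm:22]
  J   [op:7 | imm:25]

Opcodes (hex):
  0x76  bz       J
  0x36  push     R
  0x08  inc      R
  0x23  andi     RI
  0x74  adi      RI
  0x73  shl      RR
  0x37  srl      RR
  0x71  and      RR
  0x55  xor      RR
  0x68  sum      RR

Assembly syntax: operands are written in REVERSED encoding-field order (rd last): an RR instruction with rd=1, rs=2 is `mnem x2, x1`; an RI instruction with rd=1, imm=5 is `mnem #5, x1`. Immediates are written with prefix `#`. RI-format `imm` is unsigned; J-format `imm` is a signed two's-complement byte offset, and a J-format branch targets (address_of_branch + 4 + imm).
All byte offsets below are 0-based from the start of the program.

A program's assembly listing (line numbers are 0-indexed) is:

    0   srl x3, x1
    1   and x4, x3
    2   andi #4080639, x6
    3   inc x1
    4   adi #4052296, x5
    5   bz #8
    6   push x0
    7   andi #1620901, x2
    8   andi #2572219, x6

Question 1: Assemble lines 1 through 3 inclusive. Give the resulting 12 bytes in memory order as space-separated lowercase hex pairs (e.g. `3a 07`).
L1: and op=0x71:7|rd=3:3|rs=4:3|pad=0:19 ⇒ 0xe2e00000 ⇒ big e2 e0 00 00
L2: andi op=0x23:7|rd=6:3|imm=4080639:22 ⇒ 0x47be43ff ⇒ big 47 be 43 ff
L3: inc op=0x8:7|rd=1:3|pad=0:22 ⇒ 0x10400000 ⇒ big 10 40 00 00

e2 e0 00 00 47 be 43 ff 10 40 00 00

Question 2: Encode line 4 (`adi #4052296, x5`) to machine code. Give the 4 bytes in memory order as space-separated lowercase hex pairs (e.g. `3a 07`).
line 4 (adi): pack op=0x74:7|rd=5:3|imm=4052296:22 = 0xe97dd548; big→ e9 7d d5 48

e9 7d d5 48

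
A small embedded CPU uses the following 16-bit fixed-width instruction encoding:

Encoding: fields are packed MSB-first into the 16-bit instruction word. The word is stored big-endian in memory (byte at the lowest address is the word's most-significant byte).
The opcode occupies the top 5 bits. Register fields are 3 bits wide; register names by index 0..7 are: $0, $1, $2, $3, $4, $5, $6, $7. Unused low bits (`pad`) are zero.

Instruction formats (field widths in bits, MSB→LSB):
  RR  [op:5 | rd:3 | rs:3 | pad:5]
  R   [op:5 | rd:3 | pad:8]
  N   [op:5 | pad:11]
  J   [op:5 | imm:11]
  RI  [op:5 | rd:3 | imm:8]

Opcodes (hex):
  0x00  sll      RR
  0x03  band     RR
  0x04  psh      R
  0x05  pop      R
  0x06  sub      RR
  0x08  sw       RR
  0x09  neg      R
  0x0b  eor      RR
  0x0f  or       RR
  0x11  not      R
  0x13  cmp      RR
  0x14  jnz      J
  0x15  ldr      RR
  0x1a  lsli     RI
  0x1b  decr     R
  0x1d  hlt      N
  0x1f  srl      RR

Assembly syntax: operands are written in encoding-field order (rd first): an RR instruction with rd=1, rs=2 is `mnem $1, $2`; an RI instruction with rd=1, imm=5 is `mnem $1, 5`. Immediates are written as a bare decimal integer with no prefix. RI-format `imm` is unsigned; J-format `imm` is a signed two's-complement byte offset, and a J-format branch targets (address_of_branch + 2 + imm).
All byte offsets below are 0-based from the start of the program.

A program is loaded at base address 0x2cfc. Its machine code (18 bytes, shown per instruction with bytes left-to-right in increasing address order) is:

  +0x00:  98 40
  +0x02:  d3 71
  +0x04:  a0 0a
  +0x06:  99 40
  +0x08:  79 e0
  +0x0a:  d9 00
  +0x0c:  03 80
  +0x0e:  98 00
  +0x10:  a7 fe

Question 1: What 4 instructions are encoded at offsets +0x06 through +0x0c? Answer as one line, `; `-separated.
cmp $1, $2; or $1, $7; decr $1; sll $3, $4

@+06  big-endian(99 40) = 0x9940
  top 5b → 0x13 → cmp [RR]
  [10:8] rd=1 = $1
  [7:5] rs=2 = $2
@+08  big-endian(79 e0) = 0x79e0
  top 5b → 0xf → or [RR]
  [10:8] rd=1 = $1
  [7:5] rs=7 = $7
@+0a  big-endian(d9 00) = 0xd900
  top 5b → 0x1b → decr [R]
  [10:8] rd=1 = $1
@+0c  big-endian(03 80) = 0x0380
  top 5b → 0x0 → sll [RR]
  [10:8] rd=3 = $3
  [7:5] rs=4 = $4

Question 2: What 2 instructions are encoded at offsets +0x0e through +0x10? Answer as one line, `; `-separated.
@+0e  big-endian(98 00) = 0x9800
  top 5b → 0x13 → cmp [RR]
  [10:8] rd=0 = $0
  [7:5] rs=0 = $0
@+10  big-endian(a7 fe) = 0xa7fe
  top 5b → 0x14 → jnz [J]
  [10:0] imm=2046 (s11→-2) = -2

cmp $0, $0; jnz -2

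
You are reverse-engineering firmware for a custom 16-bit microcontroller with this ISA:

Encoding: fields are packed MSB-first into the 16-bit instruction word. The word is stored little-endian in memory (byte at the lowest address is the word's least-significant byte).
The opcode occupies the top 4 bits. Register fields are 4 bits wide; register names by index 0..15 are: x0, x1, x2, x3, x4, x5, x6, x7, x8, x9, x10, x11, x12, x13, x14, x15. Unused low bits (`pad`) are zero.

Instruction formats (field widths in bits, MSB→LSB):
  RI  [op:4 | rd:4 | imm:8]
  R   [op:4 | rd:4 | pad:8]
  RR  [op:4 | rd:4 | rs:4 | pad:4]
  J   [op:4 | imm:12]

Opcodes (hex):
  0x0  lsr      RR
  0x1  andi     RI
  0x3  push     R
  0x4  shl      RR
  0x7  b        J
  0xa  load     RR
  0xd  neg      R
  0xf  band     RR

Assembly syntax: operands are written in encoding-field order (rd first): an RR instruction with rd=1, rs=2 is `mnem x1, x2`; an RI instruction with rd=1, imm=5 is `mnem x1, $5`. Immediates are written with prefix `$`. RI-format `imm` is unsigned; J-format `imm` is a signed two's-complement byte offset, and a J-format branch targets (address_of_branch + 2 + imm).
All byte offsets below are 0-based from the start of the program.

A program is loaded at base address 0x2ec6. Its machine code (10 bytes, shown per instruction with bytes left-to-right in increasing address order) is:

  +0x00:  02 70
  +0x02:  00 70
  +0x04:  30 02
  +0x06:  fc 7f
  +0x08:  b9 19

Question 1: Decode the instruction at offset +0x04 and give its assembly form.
lsr x2, x3

[04] 30 02 → 0x0230
  top 4b → 0x0 → lsr [RR]
  rd@[11:8]=0x2 ⇒ x2
  rs@[7:4]=0x3 ⇒ x3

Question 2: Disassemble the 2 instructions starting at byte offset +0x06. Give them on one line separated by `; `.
@+06  little-endian(fc 7f) = 0x7ffc
  opcode bits[15:12]=0x7: b/J
  imm: (w>>0)&0xfff=0xffc (s12→-4) → $-4
@+08  little-endian(b9 19) = 0x19b9
  opcode bits[15:12]=0x1: andi/RI
  rd: (w>>8)&0xf=0x9 → x9
  imm: (w>>0)&0xff=0xb9 → $185

b $-4; andi x9, $185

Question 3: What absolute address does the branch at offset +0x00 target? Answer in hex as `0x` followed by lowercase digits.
0x2eca

off 0x00: read 02 70 as little → 0x7002
  op=0x7002>>12=0x7 ⇒ b (J)
  imm@[11:0]=0x2 ⇒ $2
  target = base 0x2ec6 + off 0x00 + 2 + imm 2 = 0x2eca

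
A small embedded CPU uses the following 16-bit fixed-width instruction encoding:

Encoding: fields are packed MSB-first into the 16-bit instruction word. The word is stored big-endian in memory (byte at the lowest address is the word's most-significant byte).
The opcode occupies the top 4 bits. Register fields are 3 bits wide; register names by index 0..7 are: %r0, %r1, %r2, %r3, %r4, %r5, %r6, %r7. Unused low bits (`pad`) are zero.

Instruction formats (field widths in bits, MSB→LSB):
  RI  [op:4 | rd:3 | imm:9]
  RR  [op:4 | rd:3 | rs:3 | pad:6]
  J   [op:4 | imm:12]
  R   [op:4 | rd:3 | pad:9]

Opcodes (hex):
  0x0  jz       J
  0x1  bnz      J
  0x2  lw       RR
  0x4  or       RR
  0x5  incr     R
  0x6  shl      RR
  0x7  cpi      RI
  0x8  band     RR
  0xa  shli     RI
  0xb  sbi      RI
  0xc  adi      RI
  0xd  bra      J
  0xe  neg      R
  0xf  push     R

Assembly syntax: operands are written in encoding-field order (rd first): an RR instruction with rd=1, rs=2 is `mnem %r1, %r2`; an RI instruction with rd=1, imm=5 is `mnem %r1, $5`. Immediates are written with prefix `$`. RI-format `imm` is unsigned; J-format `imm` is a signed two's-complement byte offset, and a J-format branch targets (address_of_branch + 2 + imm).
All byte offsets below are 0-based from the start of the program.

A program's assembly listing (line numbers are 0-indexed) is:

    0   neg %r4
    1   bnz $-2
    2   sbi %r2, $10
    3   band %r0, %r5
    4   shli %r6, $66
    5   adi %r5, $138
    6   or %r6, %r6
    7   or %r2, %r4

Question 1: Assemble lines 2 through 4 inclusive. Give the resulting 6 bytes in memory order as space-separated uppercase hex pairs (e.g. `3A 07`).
B4 0A 81 40 AC 42

L2: sbi op=0xb:4|rd=2:3|imm=10:9 ⇒ 0xb40a ⇒ big b4 0a
L3: band op=0x8:4|rd=0:3|rs=5:3|pad=0:6 ⇒ 0x8140 ⇒ big 81 40
L4: shli op=0xa:4|rd=6:3|imm=66:9 ⇒ 0xac42 ⇒ big ac 42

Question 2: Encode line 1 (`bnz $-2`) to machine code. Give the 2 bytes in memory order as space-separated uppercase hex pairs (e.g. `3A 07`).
line 1 (bnz): pack op=0x1:4|imm=-2:12 = 0x1ffe; big→ 1f fe

1F FE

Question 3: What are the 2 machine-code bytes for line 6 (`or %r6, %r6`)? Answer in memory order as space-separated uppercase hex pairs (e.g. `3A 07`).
line 6 (or): pack op=0x4:4|rd=6:3|rs=6:3|pad=0:6 = 0x4d80; big→ 4d 80

4D 80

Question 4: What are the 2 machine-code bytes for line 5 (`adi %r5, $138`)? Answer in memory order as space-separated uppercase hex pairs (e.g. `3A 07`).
CA 8A

5. adi fields op=0xc:4|rd=5:3|imm=138:9 → word ca8ah → ca 8a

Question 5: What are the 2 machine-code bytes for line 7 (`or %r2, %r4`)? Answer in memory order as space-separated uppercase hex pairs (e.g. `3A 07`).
line 7 (or): pack op=0x4:4|rd=2:3|rs=4:3|pad=0:6 = 0x4500; big→ 45 00

45 00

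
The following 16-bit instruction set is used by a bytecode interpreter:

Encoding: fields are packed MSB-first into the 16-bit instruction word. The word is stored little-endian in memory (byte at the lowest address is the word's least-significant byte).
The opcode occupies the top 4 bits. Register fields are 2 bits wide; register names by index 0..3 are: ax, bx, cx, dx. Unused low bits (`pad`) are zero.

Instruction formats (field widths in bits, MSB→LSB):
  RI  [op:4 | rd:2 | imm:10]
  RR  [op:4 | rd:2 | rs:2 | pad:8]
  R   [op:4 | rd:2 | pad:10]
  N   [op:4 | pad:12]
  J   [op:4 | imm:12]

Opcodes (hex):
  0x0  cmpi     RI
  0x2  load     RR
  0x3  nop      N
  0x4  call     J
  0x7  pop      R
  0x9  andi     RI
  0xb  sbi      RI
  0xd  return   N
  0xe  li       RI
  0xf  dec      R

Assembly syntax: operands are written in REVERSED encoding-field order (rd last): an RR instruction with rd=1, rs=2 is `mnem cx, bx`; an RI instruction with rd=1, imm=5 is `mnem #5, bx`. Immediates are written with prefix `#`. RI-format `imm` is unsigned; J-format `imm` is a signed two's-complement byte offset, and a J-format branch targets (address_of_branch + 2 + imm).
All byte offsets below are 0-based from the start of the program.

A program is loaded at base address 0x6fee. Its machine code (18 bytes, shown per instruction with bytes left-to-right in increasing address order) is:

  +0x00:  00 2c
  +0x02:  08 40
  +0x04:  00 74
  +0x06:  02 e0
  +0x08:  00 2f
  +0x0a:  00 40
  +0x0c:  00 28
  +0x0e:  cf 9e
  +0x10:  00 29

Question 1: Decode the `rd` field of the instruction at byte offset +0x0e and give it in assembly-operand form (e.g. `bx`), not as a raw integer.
dx

@+0e  little-endian(cf 9e) = 0x9ecf
  opcode bits[15:12]=0x9: andi/RI
  [11:10] rd=3 = dx
  [9:0] imm=719 = #719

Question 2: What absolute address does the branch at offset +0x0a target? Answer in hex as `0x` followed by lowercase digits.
@+0a  little-endian(00 40) = 0x4000
  opcode bits[15:12]=0x4: call/J
  imm@[11:0]=0x0 ⇒ #0
  target = base 0x6fee + off 0x0a + 2 + imm 0 = 0x6ffa

0x6ffa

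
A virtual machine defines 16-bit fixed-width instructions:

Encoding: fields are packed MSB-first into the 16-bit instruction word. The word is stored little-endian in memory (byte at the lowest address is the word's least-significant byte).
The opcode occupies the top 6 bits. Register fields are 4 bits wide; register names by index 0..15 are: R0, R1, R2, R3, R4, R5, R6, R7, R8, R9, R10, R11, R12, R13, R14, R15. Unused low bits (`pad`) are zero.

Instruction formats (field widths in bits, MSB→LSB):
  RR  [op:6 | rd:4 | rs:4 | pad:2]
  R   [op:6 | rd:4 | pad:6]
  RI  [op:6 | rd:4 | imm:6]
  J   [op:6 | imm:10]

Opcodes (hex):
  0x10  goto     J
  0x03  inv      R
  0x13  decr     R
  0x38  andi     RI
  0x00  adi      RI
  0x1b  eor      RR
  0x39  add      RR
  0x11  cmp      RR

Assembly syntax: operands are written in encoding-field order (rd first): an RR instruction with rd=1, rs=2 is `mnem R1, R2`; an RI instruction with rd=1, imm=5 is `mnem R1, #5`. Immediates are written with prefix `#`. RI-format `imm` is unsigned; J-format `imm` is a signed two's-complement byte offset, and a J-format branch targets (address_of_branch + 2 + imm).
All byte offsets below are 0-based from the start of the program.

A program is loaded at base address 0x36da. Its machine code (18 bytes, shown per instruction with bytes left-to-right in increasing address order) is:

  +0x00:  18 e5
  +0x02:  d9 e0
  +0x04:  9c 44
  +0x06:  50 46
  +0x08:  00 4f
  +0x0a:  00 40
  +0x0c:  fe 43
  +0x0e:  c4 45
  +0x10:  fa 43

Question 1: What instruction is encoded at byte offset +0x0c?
goto #-2

@+0c  little-endian(fe 43) = 0x43fe
  top 6b → 0x10 → goto [J]
  imm@[9:0]=0x3fe (s10→-2) ⇒ #-2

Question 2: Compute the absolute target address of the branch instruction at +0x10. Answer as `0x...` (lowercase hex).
@+10  little-endian(fa 43) = 0x43fa
  op=0x43fa>>10=0x10 ⇒ goto (J)
  imm: (w>>0)&0x3ff=0x3fa (s10→-6) → #-6
  target = base 0x36da + off 0x10 + 2 + imm -6 = 0x36e6

0x36e6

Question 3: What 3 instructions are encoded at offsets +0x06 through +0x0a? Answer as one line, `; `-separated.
cmp R9, R4; decr R12; goto #0

@+06  little-endian(50 46) = 0x4650
  op=0x4650>>10=0x11 ⇒ cmp (RR)
  [9:6] rd=9 = R9
  [5:2] rs=4 = R4
@+08  little-endian(00 4f) = 0x4f00
  op=0x4f00>>10=0x13 ⇒ decr (R)
  [9:6] rd=12 = R12
@+0a  little-endian(00 40) = 0x4000
  op=0x4000>>10=0x10 ⇒ goto (J)
  [9:0] imm=0 = #0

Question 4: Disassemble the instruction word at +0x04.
cmp R2, R7

+0x04: 9c 44 ⇒ word 0x449c (little)
  opcode bits[15:10]=0x11: cmp/RR
  [9:6] rd=2 = R2
  [5:2] rs=7 = R7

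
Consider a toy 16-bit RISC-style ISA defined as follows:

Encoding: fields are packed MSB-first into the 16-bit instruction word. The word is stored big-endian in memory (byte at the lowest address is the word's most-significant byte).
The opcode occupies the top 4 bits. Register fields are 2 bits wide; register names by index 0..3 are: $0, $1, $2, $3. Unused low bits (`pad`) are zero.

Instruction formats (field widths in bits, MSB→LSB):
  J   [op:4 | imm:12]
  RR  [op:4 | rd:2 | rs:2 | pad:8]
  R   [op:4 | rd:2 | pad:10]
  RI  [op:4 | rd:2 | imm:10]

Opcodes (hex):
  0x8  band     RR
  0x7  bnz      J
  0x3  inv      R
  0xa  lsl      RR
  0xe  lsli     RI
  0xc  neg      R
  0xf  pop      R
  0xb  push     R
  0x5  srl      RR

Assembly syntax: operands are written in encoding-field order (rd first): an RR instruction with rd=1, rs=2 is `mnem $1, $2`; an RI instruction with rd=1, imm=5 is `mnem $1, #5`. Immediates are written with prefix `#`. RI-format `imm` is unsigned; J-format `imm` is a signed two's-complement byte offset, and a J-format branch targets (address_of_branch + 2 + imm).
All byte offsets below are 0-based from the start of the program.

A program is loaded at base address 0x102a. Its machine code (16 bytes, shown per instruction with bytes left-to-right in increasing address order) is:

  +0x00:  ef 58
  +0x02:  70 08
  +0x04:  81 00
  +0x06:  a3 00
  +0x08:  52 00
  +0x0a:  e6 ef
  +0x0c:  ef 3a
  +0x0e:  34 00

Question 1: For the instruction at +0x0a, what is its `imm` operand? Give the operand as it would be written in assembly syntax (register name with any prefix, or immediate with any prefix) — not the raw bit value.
#751

@+0a  big-endian(e6 ef) = 0xe6ef
  op=0xe6ef>>12=0xe ⇒ lsli (RI)
  rd@[11:10]=0x1 ⇒ $1
  imm@[9:0]=0x2ef ⇒ #751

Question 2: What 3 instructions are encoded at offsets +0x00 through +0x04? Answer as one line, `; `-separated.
lsli $3, #856; bnz #8; band $0, $1

[00] ef 58 → 0xef58
  opcode bits[15:12]=0xe: lsli/RI
  rd@[11:10]=0x3 ⇒ $3
  imm@[9:0]=0x358 ⇒ #856
[02] 70 08 → 0x7008
  opcode bits[15:12]=0x7: bnz/J
  imm@[11:0]=0x8 ⇒ #8
[04] 81 00 → 0x8100
  opcode bits[15:12]=0x8: band/RR
  rd@[11:10]=0x0 ⇒ $0
  rs@[9:8]=0x1 ⇒ $1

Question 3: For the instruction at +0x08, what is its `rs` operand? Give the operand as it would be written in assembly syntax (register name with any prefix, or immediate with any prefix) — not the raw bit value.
$2

+0x08: 52 00 ⇒ word 0x5200 (big)
  opcode bits[15:12]=0x5: srl/RR
  [11:10] rd=0 = $0
  [9:8] rs=2 = $2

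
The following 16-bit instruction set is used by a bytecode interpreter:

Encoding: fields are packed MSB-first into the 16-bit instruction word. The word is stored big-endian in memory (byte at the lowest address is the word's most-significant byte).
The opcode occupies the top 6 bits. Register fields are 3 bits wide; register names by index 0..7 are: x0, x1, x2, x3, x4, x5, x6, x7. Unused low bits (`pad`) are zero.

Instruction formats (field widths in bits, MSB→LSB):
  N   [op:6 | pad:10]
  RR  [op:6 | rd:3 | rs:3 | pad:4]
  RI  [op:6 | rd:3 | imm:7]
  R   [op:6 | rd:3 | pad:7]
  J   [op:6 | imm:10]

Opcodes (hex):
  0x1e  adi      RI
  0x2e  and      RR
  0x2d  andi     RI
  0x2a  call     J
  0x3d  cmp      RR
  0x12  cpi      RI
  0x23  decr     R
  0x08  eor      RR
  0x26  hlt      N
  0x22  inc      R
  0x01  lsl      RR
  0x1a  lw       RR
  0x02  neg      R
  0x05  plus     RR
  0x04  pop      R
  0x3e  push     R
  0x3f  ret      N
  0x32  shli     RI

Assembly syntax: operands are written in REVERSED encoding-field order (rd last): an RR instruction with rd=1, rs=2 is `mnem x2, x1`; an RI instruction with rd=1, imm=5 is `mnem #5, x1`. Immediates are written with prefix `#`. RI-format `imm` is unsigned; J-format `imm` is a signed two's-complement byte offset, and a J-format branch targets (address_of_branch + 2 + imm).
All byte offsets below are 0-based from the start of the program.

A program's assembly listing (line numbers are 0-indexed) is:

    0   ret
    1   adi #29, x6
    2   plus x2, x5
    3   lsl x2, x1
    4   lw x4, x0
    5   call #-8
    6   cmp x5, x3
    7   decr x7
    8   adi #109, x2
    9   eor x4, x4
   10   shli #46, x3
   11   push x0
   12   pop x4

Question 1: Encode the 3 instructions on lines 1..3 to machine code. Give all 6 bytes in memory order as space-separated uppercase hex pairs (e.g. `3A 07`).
L1: adi op=0x1e:6|rd=6:3|imm=29:7 ⇒ 0x7b1d ⇒ big 7b 1d
L2: plus op=0x5:6|rd=5:3|rs=2:3|pad=0:4 ⇒ 0x16a0 ⇒ big 16 a0
L3: lsl op=0x1:6|rd=1:3|rs=2:3|pad=0:4 ⇒ 0x04a0 ⇒ big 04 a0

7B 1D 16 A0 04 A0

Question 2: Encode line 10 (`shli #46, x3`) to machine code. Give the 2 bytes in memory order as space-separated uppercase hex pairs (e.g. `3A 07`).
C9 AE

line 10 (shli): pack op=0x32:6|rd=3:3|imm=46:7 = 0xc9ae; big→ c9 ae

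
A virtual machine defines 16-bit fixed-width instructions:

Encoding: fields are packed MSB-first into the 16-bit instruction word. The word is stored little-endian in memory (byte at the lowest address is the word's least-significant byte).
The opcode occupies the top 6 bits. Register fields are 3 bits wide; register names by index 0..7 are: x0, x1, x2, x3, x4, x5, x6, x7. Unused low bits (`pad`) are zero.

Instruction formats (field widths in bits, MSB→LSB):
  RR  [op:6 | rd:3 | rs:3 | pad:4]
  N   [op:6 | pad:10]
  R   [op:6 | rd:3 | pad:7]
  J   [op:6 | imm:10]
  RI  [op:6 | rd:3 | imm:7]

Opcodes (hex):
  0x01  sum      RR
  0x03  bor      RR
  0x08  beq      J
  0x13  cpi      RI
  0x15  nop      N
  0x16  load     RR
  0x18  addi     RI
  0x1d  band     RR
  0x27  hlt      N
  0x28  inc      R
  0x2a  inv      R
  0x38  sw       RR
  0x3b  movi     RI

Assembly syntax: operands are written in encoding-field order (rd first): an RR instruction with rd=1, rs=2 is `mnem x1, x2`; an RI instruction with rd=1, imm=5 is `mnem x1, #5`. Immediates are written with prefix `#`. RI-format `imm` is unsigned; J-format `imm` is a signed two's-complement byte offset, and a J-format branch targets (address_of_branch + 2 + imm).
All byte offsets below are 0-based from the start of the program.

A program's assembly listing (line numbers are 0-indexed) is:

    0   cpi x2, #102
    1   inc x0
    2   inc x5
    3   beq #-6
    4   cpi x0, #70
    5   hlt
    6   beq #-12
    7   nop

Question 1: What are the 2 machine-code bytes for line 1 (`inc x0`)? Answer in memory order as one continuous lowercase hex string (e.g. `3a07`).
00a0

L1: inc op=0x28:6|rd=0:3|pad=0:7 ⇒ 0xa000 ⇒ little 00 a0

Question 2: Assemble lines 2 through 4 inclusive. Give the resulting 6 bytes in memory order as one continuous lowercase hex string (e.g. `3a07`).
80a2fa23464c

line 2 (inc): pack op=0x28:6|rd=5:3|pad=0:7 = 0xa280; little→ 80 a2
line 3 (beq): pack op=0x8:6|imm=-6:10 = 0x23fa; little→ fa 23
line 4 (cpi): pack op=0x13:6|rd=0:3|imm=70:7 = 0x4c46; little→ 46 4c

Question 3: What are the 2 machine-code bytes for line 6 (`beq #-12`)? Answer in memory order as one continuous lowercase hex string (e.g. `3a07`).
f423

line 6 (beq): pack op=0x8:6|imm=-12:10 = 0x23f4; little→ f4 23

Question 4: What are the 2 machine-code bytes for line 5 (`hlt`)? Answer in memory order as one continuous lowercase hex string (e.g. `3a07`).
009c

line 5 (hlt): pack op=0x27:6|pad=0:10 = 0x9c00; little→ 00 9c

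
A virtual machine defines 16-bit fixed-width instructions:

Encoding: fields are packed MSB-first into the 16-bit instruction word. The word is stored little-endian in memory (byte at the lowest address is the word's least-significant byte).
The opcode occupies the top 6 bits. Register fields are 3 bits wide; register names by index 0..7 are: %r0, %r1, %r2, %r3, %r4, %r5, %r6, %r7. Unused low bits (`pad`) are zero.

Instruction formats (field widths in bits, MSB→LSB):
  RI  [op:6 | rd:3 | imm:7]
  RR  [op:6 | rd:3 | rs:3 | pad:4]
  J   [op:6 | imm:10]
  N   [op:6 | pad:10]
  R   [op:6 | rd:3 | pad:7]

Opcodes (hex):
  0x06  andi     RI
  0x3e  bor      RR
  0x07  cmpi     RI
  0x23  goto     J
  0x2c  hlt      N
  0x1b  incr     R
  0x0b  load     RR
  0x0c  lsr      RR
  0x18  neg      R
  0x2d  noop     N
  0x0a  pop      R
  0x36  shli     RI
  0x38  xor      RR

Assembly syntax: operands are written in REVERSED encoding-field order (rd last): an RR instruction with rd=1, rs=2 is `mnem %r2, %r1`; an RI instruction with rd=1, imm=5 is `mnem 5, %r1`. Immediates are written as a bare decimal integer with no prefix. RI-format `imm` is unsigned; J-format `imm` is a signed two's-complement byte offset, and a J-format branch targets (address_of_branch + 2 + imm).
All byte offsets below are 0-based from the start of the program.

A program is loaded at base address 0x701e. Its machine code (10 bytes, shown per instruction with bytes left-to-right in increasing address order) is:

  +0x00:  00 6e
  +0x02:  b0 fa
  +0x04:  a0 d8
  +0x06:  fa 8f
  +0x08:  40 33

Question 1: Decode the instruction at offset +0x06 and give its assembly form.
goto -6

off 0x06: read fa 8f as little → 0x8ffa
  opcode bits[15:10]=0x23: goto/J
  imm: (w>>0)&0x3ff=0x3fa (s10→-6) → -6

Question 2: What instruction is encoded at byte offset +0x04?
@+04  little-endian(a0 d8) = 0xd8a0
  opcode bits[15:10]=0x36: shli/RI
  rd@[9:7]=0x1 ⇒ %r1
  imm@[6:0]=0x20 ⇒ 32

shli 32, %r1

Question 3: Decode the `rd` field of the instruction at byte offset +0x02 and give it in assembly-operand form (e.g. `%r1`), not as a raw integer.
%r5

@+02  little-endian(b0 fa) = 0xfab0
  op=0xfab0>>10=0x3e ⇒ bor (RR)
  rd@[9:7]=0x5 ⇒ %r5
  rs@[6:4]=0x3 ⇒ %r3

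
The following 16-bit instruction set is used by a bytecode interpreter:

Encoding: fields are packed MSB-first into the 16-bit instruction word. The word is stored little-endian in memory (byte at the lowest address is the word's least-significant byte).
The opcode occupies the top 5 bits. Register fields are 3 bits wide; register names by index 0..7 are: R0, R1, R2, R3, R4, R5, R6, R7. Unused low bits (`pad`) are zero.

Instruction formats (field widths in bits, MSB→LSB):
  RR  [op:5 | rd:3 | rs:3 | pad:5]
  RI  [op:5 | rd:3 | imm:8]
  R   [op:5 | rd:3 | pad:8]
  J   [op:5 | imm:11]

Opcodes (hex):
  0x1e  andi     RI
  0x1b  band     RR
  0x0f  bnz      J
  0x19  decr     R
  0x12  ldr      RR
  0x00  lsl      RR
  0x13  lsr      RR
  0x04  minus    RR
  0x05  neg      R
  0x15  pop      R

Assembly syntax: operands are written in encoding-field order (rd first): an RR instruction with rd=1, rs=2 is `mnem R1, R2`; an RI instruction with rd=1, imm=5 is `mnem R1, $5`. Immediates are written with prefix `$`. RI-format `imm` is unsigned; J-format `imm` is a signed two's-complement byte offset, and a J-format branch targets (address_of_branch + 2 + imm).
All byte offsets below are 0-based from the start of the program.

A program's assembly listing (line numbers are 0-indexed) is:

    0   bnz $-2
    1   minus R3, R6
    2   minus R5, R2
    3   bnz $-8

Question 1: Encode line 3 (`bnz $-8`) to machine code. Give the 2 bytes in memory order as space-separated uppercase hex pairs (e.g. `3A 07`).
F8 7F

line 3 (bnz): pack op=0xf:5|imm=-8:11 = 0x7ff8; little→ f8 7f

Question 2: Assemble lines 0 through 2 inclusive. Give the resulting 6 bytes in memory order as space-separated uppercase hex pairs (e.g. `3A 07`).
line 0 (bnz): pack op=0xf:5|imm=-2:11 = 0x7ffe; little→ fe 7f
line 1 (minus): pack op=0x4:5|rd=3:3|rs=6:3|pad=0:5 = 0x23c0; little→ c0 23
line 2 (minus): pack op=0x4:5|rd=5:3|rs=2:3|pad=0:5 = 0x2540; little→ 40 25

FE 7F C0 23 40 25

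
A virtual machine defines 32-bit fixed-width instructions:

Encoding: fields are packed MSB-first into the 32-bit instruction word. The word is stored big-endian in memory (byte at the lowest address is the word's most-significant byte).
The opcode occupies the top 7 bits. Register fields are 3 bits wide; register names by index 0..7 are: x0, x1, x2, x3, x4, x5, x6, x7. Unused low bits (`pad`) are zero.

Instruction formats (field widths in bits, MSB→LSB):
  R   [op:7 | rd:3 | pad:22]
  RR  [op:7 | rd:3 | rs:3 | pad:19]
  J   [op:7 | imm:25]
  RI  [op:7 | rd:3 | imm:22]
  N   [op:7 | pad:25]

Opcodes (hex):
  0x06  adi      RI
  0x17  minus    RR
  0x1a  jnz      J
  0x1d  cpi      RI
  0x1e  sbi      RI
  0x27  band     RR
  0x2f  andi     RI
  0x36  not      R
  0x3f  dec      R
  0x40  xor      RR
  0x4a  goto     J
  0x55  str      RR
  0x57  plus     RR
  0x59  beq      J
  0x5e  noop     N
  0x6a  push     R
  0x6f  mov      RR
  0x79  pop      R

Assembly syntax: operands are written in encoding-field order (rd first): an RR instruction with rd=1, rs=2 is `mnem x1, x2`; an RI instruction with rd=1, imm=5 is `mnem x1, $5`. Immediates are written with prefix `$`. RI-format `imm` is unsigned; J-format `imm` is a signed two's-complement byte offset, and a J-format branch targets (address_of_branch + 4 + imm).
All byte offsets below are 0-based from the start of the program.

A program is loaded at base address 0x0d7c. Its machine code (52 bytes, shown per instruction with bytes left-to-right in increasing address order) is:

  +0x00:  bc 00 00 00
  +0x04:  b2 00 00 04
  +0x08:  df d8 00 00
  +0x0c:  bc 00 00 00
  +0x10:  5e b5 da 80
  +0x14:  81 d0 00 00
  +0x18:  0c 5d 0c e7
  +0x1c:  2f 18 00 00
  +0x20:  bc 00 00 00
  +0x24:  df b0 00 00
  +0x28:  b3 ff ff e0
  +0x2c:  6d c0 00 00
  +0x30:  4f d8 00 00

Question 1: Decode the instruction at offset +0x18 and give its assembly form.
off 0x18: read 0c 5d 0c e7 as big → 0x0c5d0ce7
  opcode bits[31:25]=0x6: adi/RI
  rd: (w>>22)&0x7=0x1 → x1
  imm: (w>>0)&0x3fffff=0x1d0ce7 → $1903847

adi x1, $1903847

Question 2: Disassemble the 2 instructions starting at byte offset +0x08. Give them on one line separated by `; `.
mov x7, x3; noop

+0x08: df d8 00 00 ⇒ word 0xdfd80000 (big)
  opcode bits[31:25]=0x6f: mov/RR
  rd: (w>>22)&0x7=0x7 → x7
  rs: (w>>19)&0x7=0x3 → x3
+0x0c: bc 00 00 00 ⇒ word 0xbc000000 (big)
  opcode bits[31:25]=0x5e: noop/N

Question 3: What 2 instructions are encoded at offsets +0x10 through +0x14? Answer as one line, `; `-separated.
[10] 5e b5 da 80 → 0x5eb5da80
  opcode bits[31:25]=0x2f: andi/RI
  rd: (w>>22)&0x7=0x2 → x2
  imm: (w>>0)&0x3fffff=0x35da80 → $3529344
[14] 81 d0 00 00 → 0x81d00000
  opcode bits[31:25]=0x40: xor/RR
  rd: (w>>22)&0x7=0x7 → x7
  rs: (w>>19)&0x7=0x2 → x2

andi x2, $3529344; xor x7, x2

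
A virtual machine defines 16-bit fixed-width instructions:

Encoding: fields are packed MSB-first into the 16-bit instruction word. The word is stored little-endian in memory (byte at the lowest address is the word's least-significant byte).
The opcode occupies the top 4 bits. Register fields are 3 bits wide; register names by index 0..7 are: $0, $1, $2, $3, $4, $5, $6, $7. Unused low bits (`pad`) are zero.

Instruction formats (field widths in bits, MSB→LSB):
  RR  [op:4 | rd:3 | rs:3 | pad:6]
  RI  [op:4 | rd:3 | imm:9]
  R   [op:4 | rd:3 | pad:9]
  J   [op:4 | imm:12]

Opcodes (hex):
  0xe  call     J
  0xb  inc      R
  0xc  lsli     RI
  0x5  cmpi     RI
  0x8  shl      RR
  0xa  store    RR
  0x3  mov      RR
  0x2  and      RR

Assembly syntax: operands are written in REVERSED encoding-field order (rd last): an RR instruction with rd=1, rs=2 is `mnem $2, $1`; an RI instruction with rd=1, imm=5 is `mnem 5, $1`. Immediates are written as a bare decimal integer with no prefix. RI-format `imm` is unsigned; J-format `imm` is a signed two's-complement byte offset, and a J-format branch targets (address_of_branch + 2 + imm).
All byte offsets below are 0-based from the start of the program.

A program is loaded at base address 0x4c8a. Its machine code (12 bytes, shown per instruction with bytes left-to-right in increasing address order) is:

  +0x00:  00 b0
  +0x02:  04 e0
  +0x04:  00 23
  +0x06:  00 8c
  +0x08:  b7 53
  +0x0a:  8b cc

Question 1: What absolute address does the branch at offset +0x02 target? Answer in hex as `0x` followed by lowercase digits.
[02] 04 e0 → 0xe004
  op=0xe004>>12=0xe ⇒ call (J)
  imm: (w>>0)&0xfff=0x4 → 4
  target = base 0x4c8a + off 0x02 + 2 + imm 4 = 0x4c92

0x4c92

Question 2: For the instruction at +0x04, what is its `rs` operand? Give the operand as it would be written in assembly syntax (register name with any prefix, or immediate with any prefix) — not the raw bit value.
$4

@+04  little-endian(00 23) = 0x2300
  opcode bits[15:12]=0x2: and/RR
  rd@[11:9]=0x1 ⇒ $1
  rs@[8:6]=0x4 ⇒ $4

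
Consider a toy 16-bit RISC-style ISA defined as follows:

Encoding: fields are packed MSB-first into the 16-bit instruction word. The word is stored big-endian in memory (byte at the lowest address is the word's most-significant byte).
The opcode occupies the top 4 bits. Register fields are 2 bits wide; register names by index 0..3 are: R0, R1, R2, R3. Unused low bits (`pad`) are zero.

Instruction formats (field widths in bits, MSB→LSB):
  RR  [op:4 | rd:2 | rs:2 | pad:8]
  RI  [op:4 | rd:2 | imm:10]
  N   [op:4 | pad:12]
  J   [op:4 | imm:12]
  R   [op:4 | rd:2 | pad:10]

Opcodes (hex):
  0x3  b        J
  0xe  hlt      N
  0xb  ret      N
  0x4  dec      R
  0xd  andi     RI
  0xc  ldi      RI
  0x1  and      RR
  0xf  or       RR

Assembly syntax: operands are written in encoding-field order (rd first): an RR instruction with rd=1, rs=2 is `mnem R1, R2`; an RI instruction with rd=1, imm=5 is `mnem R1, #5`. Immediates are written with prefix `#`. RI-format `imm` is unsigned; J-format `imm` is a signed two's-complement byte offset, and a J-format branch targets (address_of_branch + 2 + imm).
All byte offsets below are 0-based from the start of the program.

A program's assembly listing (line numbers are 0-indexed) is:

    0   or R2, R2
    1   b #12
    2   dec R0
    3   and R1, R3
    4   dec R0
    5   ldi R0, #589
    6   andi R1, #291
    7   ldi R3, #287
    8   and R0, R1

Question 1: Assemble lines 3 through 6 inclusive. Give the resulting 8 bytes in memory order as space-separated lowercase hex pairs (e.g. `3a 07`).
L3: and op=0x1:4|rd=1:2|rs=3:2|pad=0:8 ⇒ 0x1700 ⇒ big 17 00
L4: dec op=0x4:4|rd=0:2|pad=0:10 ⇒ 0x4000 ⇒ big 40 00
L5: ldi op=0xc:4|rd=0:2|imm=589:10 ⇒ 0xc24d ⇒ big c2 4d
L6: andi op=0xd:4|rd=1:2|imm=291:10 ⇒ 0xd523 ⇒ big d5 23

17 00 40 00 c2 4d d5 23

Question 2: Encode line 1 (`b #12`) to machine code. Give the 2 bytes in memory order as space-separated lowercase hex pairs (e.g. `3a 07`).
L1: b op=0x3:4|imm=12:12 ⇒ 0x300c ⇒ big 30 0c

30 0c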